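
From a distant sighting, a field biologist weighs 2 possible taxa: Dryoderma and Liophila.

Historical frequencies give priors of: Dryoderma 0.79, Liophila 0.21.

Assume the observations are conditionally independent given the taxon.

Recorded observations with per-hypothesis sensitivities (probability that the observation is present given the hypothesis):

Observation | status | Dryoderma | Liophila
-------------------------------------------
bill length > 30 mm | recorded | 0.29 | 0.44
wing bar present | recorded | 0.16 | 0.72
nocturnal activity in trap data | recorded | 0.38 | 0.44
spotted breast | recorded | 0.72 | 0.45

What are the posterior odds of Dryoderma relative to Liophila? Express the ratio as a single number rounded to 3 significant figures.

0.761

The normalizing constant cancels in an odds ratio, so compute prior × likelihood for the two hypotheses only:
  Dryoderma: 0.79 × 0.29 × 0.16 × 0.38 × 0.72 = 0.010029
  Liophila: 0.21 × 0.44 × 0.72 × 0.44 × 0.45 = 0.013173
Posterior odds = 0.010029 / 0.013173 ≈ 0.761.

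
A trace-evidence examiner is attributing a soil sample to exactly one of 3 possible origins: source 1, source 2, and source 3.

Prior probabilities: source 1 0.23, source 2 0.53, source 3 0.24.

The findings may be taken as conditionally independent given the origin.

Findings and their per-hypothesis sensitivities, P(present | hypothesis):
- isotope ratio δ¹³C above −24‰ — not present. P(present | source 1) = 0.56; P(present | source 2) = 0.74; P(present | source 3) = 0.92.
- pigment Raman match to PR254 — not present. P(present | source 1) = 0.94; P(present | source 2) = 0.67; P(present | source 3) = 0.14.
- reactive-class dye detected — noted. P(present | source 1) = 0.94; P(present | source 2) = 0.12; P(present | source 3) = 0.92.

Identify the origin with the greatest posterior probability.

source 3

For each hypothesis, the unnormalized posterior weight is prior × product of the finding likelihoods (using 1 − P(present | H) for each absent finding):
  source 1: 0.23 × (1 − 0.56) × (1 − 0.94) × 0.94 = 0.0057077
  source 2: 0.53 × (1 − 0.74) × (1 − 0.67) × 0.12 = 0.0054569
  source 3: 0.24 × (1 − 0.92) × (1 − 0.14) × 0.92 = 0.015191
Normalizing constant Z = 0.0057077 + 0.0054569 + 0.015191 = 0.026356.
P(source 1 | evidence) ≈ 0.0057077 / 0.026356 ≈ 0.217
P(source 2 | evidence) ≈ 0.0054569 / 0.026356 ≈ 0.207
P(source 3 | evidence) ≈ 0.015191 / 0.026356 ≈ 0.576
The largest is 0.576, so source 3 is most probable.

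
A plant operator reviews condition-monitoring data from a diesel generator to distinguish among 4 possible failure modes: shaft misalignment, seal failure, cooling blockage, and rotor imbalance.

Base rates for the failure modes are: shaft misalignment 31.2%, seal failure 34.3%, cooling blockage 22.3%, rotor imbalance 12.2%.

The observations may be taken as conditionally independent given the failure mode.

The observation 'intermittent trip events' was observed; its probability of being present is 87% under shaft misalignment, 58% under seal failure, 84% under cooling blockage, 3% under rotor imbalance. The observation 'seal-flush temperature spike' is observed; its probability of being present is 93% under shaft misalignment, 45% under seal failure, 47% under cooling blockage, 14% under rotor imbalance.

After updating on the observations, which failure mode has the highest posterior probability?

For each hypothesis, the unnormalized posterior weight is prior × product of the observation likelihoods:
  shaft misalignment: 0.312 × 0.87 × 0.93 = 0.25244
  seal failure: 0.343 × 0.58 × 0.45 = 0.089523
  cooling blockage: 0.223 × 0.84 × 0.47 = 0.08804
  rotor imbalance: 0.122 × 0.03 × 0.14 = 0.0005124
Normalizing constant Z = 0.25244 + 0.089523 + 0.08804 + 0.0005124 = 0.43052.
P(shaft misalignment | evidence) ≈ 0.25244 / 0.43052 ≈ 0.586
P(seal failure | evidence) ≈ 0.089523 / 0.43052 ≈ 0.208
P(cooling blockage | evidence) ≈ 0.08804 / 0.43052 ≈ 0.205
P(rotor imbalance | evidence) ≈ 0.0005124 / 0.43052 ≈ 0.001
The largest is 0.586, so shaft misalignment is most probable.

shaft misalignment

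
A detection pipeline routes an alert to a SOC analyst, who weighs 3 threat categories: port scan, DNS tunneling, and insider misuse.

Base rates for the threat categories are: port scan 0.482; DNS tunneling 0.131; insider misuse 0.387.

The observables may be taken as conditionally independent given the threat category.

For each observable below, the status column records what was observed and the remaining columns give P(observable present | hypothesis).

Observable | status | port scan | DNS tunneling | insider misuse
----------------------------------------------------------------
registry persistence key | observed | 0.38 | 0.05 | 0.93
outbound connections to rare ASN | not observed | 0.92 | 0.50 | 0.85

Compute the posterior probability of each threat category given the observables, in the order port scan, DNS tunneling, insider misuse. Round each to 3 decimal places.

0.204, 0.046, 0.751

By Bayes' rule with conditional independence, the unnormalized weight for each hypothesis is prior × ∏ likelihoods (using 1 − P(present | H) for each absent observable):
  port scan: 0.482 × 0.38 × (1 − 0.92) = 0.014653
  DNS tunneling: 0.131 × 0.05 × (1 − 0.50) = 0.003275
  insider misuse: 0.387 × 0.93 × (1 − 0.85) = 0.053987
Normalizing constant Z = 0.014653 + 0.003275 + 0.053987 = 0.071914.
P(port scan | evidence) = 0.014653 / 0.071914 ≈ 0.204
P(DNS tunneling | evidence) = 0.003275 / 0.071914 ≈ 0.046
P(insider misuse | evidence) = 0.053987 / 0.071914 ≈ 0.751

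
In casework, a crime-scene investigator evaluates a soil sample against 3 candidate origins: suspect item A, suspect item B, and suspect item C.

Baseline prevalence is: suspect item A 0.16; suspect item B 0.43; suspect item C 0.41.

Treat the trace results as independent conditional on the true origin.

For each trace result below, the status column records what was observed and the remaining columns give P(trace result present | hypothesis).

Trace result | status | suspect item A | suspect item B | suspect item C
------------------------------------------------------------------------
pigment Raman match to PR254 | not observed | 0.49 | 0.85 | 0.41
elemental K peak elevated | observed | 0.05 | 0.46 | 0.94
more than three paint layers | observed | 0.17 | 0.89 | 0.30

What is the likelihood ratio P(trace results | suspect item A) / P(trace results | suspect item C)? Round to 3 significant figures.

0.0261

Joint likelihood of the trace result pattern under each hypothesis (using 1 − P(present | H) for each absent trace result):
  suspect item A: (1 − 0.49) × 0.05 × 0.17 = 0.004335
  suspect item C: (1 − 0.41) × 0.94 × 0.30 = 0.16638
Bayes factor = 0.004335 / 0.16638 ≈ 0.0261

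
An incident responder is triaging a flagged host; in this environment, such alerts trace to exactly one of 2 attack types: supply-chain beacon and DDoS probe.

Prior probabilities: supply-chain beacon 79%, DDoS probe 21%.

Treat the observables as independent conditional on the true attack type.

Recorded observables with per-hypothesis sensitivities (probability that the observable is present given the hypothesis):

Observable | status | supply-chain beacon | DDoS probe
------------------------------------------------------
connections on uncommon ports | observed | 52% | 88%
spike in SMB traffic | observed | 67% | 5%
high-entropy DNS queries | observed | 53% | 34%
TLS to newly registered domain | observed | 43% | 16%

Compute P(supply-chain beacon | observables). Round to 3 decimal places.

For each hypothesis, the unnormalized posterior weight is prior × product of the observable likelihoods:
  supply-chain beacon: 0.79 × 0.52 × 0.67 × 0.53 × 0.43 = 0.062726
  DDoS probe: 0.21 × 0.88 × 0.05 × 0.34 × 0.16 = 0.00050266
The unnormalized weights sum to 0.063229.
P(supply-chain beacon | evidence) = 0.062726 / 0.063229 ≈ 0.992.

0.992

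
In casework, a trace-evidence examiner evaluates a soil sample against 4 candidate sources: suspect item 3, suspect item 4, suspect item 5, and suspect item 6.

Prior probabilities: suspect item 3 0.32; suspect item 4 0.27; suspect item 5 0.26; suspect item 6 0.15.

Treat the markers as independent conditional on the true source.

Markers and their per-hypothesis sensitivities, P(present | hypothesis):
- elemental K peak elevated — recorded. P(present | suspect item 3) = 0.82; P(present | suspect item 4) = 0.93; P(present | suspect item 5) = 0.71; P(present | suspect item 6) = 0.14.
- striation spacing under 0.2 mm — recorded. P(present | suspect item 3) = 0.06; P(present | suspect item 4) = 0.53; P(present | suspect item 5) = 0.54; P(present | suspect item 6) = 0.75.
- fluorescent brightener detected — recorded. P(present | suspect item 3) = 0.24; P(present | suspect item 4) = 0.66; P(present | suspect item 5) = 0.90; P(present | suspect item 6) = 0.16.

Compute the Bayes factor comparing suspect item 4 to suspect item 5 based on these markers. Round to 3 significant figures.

The Bayes factor is the ratio of the joint likelihoods of the marker pattern under the two hypotheses.
  suspect item 4: 0.93 × 0.53 × 0.66 = 0.32531
  suspect item 5: 0.71 × 0.54 × 0.90 = 0.34506
Bayes factor = 0.32531 / 0.34506 ≈ 0.943

0.943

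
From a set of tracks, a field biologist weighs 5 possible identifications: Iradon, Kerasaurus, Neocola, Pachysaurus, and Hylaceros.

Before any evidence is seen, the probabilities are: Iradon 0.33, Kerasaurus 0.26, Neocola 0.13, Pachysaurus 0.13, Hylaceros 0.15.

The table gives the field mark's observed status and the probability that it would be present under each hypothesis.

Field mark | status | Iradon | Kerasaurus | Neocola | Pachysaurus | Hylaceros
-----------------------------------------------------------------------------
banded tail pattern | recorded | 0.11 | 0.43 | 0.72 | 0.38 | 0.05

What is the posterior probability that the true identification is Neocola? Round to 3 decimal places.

0.313

For each hypothesis, the unnormalized posterior weight is prior × likelihood:
  Iradon: 0.33 × 0.11 = 0.0363
  Kerasaurus: 0.26 × 0.43 = 0.1118
  Neocola: 0.13 × 0.72 = 0.0936
  Pachysaurus: 0.13 × 0.38 = 0.0494
  Hylaceros: 0.15 × 0.05 = 0.0075
Marginal likelihood of the evidence = 0.2986.
P(Neocola | evidence) = 0.0936 / 0.2986 ≈ 0.313.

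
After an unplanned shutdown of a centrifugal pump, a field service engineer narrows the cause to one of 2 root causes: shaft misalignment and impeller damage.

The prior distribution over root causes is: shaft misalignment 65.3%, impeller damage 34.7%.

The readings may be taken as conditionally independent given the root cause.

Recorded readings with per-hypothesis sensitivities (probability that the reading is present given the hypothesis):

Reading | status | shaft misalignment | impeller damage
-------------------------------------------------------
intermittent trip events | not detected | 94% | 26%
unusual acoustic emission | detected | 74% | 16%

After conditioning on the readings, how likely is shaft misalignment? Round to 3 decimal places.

By Bayes' rule with conditional independence, the unnormalized weight for each hypothesis is prior × ∏ likelihoods (using 1 − P(present | H) for each absent reading):
  shaft misalignment: 0.653 × (1 − 0.94) × 0.74 = 0.028993
  impeller damage: 0.347 × (1 − 0.26) × 0.16 = 0.041085
The unnormalized weights sum to 0.070078.
P(shaft misalignment | evidence) = 0.028993 / 0.070078 ≈ 0.414.

0.414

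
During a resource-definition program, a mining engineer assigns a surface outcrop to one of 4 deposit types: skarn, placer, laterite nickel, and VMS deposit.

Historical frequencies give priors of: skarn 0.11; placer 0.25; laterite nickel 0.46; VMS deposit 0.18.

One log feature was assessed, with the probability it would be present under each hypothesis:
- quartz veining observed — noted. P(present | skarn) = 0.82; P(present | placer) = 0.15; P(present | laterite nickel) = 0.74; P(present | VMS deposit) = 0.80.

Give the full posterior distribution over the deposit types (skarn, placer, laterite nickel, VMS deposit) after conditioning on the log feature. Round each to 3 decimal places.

Multiply each prior by the likelihood of the log feature:
  skarn: 0.11 × 0.82 = 0.0902
  placer: 0.25 × 0.15 = 0.0375
  laterite nickel: 0.46 × 0.74 = 0.3404
  VMS deposit: 0.18 × 0.80 = 0.144
The unnormalized weights sum to 0.6121.
P(skarn | evidence) = 0.0902 / 0.6121 ≈ 0.147
P(placer | evidence) = 0.0375 / 0.6121 ≈ 0.061
P(laterite nickel | evidence) = 0.3404 / 0.6121 ≈ 0.556
P(VMS deposit | evidence) = 0.144 / 0.6121 ≈ 0.235

0.147, 0.061, 0.556, 0.235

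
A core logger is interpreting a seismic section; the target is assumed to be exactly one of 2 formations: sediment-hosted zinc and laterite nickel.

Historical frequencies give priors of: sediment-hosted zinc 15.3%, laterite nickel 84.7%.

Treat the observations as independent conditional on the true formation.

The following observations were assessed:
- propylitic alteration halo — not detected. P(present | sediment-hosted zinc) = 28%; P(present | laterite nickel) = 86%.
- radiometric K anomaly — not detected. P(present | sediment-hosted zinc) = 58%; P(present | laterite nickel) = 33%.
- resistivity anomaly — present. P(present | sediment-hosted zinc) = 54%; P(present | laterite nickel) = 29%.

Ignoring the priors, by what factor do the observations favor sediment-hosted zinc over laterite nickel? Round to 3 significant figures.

The Bayes factor is the ratio of the joint likelihoods of the evidence pattern under the two hypotheses (using 1 − P(present | H) for each absent observation).
  sediment-hosted zinc: (1 − 0.28) × (1 − 0.58) × 0.54 = 0.1633
  laterite nickel: (1 − 0.86) × (1 − 0.33) × 0.29 = 0.027202
Bayes factor = 0.1633 / 0.027202 ≈ 6.00

6.00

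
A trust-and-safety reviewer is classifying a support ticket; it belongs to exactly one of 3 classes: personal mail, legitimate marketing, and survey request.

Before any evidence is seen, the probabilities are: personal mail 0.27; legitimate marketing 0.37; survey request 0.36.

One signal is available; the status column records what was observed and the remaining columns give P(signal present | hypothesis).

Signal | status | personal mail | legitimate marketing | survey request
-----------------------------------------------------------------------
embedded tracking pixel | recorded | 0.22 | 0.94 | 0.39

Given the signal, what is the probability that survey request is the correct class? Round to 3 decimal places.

By Bayes' rule, the unnormalized weight for each hypothesis is prior × likelihood:
  personal mail: 0.27 × 0.22 = 0.0594
  legitimate marketing: 0.37 × 0.94 = 0.3478
  survey request: 0.36 × 0.39 = 0.1404
Marginal likelihood of the evidence = 0.5476.
P(survey request | evidence) = 0.1404 / 0.5476 ≈ 0.256.

0.256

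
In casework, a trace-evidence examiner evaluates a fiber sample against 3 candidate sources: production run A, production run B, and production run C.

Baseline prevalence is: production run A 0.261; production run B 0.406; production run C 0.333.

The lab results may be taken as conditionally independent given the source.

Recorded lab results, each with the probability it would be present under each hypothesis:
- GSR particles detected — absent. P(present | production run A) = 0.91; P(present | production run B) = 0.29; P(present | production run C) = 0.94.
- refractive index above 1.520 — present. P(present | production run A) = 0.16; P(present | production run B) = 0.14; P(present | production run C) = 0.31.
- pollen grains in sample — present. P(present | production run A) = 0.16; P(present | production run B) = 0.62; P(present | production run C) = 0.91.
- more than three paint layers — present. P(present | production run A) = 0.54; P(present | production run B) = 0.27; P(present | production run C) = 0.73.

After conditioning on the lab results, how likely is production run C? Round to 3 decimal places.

0.368

By Bayes' rule with conditional independence, the unnormalized weight for each hypothesis is prior × ∏ likelihoods (using 1 − P(present | H) for each absent lab result):
  production run A: 0.261 × (1 − 0.91) × 0.16 × 0.16 × 0.54 = 0.00032473
  production run B: 0.406 × (1 − 0.29) × 0.14 × 0.62 × 0.27 = 0.0067557
  production run C: 0.333 × (1 − 0.94) × 0.31 × 0.91 × 0.73 = 0.0041145
Marginal likelihood of the evidence = 0.011195.
P(production run C | evidence) = 0.0041145 / 0.011195 ≈ 0.368.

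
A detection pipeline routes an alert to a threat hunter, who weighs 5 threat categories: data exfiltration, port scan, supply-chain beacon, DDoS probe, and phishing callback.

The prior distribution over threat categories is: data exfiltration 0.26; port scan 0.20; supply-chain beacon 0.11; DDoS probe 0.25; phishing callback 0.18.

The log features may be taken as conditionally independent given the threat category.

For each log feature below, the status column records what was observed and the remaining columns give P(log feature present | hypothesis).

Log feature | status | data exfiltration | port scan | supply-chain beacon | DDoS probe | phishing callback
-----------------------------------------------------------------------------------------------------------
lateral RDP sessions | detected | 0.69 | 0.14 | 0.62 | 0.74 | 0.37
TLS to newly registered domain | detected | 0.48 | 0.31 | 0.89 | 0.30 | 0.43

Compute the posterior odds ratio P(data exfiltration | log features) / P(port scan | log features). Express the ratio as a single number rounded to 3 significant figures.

9.92

Unnormalized posterior weight (prior times the log feature likelihoods) for each of the two hypotheses:
  data exfiltration: 0.26 × 0.69 × 0.48 = 0.086112
  port scan: 0.20 × 0.14 × 0.31 = 0.00868
Posterior odds = 0.086112 / 0.00868 ≈ 9.92.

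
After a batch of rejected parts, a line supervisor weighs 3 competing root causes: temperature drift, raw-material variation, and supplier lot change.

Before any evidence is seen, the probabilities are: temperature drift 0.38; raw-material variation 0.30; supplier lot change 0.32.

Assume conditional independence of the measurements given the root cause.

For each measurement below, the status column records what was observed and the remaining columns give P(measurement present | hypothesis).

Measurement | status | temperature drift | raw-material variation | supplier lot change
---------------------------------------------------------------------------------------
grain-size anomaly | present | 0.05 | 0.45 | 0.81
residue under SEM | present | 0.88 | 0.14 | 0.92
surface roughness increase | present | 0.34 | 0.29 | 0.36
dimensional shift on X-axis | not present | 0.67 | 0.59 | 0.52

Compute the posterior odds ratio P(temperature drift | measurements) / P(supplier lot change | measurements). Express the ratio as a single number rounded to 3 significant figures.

Posterior odds equal prior odds times the likelihood ratio; only the two competing hypotheses matter (using 1 − P(present | H) for each absent measurement).
  temperature drift: 0.38 × 0.05 × 0.88 × 0.34 × (1 − 0.67) = 0.001876
  supplier lot change: 0.32 × 0.81 × 0.92 × 0.36 × (1 − 0.52) = 0.041207
Odds(temperature drift : supplier lot change) = 0.001876 / 0.041207 ≈ 0.0455.

0.0455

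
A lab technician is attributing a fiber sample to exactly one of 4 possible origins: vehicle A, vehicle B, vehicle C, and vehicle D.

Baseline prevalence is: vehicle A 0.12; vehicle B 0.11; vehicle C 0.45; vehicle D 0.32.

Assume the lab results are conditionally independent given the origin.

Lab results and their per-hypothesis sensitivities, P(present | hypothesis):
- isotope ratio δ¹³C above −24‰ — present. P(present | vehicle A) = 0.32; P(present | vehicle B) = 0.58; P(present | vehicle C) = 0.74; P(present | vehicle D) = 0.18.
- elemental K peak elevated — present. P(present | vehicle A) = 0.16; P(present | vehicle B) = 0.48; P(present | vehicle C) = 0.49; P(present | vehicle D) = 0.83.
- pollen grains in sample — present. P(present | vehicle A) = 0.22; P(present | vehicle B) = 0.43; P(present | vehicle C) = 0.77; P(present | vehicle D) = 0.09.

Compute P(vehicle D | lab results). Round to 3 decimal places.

0.030

For each hypothesis, the unnormalized posterior weight is prior × product of the lab result likelihoods:
  vehicle A: 0.12 × 0.32 × 0.16 × 0.22 = 0.0013517
  vehicle B: 0.11 × 0.58 × 0.48 × 0.43 = 0.013168
  vehicle C: 0.45 × 0.74 × 0.49 × 0.77 = 0.12564
  vehicle D: 0.32 × 0.18 × 0.83 × 0.09 = 0.0043027
Normalizing constant Z = 0.0013517 + 0.013168 + 0.12564 + 0.0043027 = 0.14446.
P(vehicle D | evidence) = 0.0043027 / 0.14446 ≈ 0.030.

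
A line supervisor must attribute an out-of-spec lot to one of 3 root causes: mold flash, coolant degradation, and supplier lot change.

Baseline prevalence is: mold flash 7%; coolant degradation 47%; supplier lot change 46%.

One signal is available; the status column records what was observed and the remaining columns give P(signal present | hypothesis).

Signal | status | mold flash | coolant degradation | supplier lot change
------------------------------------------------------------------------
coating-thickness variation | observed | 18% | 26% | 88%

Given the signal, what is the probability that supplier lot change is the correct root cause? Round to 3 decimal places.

0.750

For each hypothesis, the unnormalized posterior weight is prior × likelihood:
  mold flash: 0.07 × 0.18 = 0.0126
  coolant degradation: 0.47 × 0.26 = 0.1222
  supplier lot change: 0.46 × 0.88 = 0.4048
Marginal likelihood of the evidence = 0.5396.
P(supplier lot change | evidence) = 0.4048 / 0.5396 ≈ 0.750.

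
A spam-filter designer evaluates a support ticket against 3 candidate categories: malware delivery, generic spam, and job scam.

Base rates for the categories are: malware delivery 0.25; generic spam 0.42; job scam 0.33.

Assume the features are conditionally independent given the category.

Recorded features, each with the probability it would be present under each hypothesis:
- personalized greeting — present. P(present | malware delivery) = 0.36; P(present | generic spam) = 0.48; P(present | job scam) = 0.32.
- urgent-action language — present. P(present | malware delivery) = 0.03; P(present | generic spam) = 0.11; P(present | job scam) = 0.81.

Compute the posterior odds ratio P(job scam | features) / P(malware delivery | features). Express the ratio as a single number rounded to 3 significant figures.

The normalizing constant cancels in an odds ratio, so compute prior × likelihood for the two hypotheses only:
  job scam: 0.33 × 0.32 × 0.81 = 0.085536
  malware delivery: 0.25 × 0.36 × 0.03 = 0.0027
Posterior odds = 0.085536 / 0.0027 ≈ 31.7.

31.7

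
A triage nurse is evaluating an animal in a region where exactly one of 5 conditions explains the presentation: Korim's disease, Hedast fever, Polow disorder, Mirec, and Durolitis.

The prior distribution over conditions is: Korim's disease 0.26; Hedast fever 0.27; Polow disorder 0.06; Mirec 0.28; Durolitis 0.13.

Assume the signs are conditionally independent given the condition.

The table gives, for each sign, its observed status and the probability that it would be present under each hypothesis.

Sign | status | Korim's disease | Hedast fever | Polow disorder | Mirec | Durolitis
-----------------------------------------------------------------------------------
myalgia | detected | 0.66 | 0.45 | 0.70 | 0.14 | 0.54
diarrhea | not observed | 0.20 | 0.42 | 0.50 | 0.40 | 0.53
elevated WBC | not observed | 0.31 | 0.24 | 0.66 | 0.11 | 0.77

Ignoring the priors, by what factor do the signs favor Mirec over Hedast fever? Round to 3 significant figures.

Take the product of per-sign likelihoods under each hypothesis (using 1 − P(present | H) for each absent sign), then divide.
  Mirec: 0.14 × (1 − 0.40) × (1 − 0.11) = 0.07476
  Hedast fever: 0.45 × (1 − 0.42) × (1 − 0.24) = 0.19836
Bayes factor = 0.07476 / 0.19836 ≈ 0.377

0.377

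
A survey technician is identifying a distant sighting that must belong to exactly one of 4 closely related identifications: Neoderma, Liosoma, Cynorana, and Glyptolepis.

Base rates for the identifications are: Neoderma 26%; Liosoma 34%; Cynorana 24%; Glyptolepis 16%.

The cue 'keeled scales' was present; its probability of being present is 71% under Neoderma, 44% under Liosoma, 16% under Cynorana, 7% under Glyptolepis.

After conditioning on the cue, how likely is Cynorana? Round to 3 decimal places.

0.100

Multiply each prior by the likelihood of the cue:
  Neoderma: 0.26 × 0.71 = 0.1846
  Liosoma: 0.34 × 0.44 = 0.1496
  Cynorana: 0.24 × 0.16 = 0.0384
  Glyptolepis: 0.16 × 0.07 = 0.0112
Normalizing constant Z = 0.1846 + 0.1496 + 0.0384 + 0.0112 = 0.3838.
P(Cynorana | evidence) = 0.0384 / 0.3838 ≈ 0.100.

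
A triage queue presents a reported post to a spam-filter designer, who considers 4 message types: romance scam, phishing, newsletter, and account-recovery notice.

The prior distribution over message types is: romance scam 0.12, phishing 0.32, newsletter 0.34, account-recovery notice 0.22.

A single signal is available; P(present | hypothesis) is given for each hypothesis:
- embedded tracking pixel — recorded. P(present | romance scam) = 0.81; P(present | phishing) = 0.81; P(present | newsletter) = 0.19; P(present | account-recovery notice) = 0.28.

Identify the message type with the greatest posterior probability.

For each hypothesis, the unnormalized posterior weight is prior × likelihood:
  romance scam: 0.12 × 0.81 = 0.0972
  phishing: 0.32 × 0.81 = 0.2592
  newsletter: 0.34 × 0.19 = 0.0646
  account-recovery notice: 0.22 × 0.28 = 0.0616
Marginal likelihood of the evidence = 0.4826.
P(romance scam | evidence) ≈ 0.0972 / 0.4826 ≈ 0.201
P(phishing | evidence) ≈ 0.2592 / 0.4826 ≈ 0.537
P(newsletter | evidence) ≈ 0.0646 / 0.4826 ≈ 0.134
P(account-recovery notice | evidence) ≈ 0.0616 / 0.4826 ≈ 0.128
The largest is 0.537, so phishing is most probable.

phishing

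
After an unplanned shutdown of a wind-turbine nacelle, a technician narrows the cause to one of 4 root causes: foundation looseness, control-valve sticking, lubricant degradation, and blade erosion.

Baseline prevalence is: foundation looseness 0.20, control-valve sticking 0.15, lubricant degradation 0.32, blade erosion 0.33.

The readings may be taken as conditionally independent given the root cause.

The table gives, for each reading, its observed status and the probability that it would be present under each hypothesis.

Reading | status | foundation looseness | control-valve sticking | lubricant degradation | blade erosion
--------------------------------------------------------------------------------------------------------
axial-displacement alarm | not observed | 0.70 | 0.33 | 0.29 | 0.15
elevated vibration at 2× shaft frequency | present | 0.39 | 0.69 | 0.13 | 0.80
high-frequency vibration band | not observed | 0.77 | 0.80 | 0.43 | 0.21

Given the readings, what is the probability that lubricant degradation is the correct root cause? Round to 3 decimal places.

0.079

For each hypothesis, the unnormalized posterior weight is prior × product of the reading likelihoods (using 1 − P(present | H) for each absent reading):
  foundation looseness: 0.20 × (1 − 0.70) × 0.39 × (1 − 0.77) = 0.005382
  control-valve sticking: 0.15 × (1 − 0.33) × 0.69 × (1 − 0.80) = 0.013869
  lubricant degradation: 0.32 × (1 − 0.29) × 0.13 × (1 − 0.43) = 0.016836
  blade erosion: 0.33 × (1 − 0.15) × 0.80 × (1 − 0.21) = 0.17728
The unnormalized weights sum to 0.21336.
P(lubricant degradation | evidence) = 0.016836 / 0.21336 ≈ 0.079.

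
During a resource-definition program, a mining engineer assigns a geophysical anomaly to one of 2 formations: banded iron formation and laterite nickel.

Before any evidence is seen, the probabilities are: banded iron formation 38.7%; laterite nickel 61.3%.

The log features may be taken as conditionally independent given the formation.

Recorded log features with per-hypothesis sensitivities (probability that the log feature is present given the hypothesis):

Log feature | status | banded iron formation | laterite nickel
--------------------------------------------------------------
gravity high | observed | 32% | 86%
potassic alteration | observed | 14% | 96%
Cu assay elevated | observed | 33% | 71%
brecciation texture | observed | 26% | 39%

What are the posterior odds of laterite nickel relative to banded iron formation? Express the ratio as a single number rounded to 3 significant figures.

The normalizing constant cancels in an odds ratio, so compute prior × likelihood for the two hypotheses only:
  laterite nickel: 0.613 × 0.86 × 0.96 × 0.71 × 0.39 = 0.14014
  banded iron formation: 0.387 × 0.32 × 0.14 × 0.33 × 0.26 = 0.0014876
Odds(laterite nickel : banded iron formation) = 0.14014 / 0.0014876 ≈ 94.2.

94.2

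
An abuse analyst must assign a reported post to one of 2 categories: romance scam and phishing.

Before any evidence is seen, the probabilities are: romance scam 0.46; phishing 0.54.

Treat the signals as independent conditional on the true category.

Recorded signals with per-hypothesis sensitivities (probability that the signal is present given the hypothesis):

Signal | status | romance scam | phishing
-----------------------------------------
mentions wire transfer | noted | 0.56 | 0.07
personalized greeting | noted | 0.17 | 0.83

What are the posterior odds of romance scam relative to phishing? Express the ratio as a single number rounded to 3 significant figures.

The normalizing constant cancels in an odds ratio, so compute prior × likelihood for the two hypotheses only:
  romance scam: 0.46 × 0.56 × 0.17 = 0.043792
  phishing: 0.54 × 0.07 × 0.83 = 0.031374
Odds(romance scam : phishing) = 0.043792 / 0.031374 ≈ 1.40.

1.40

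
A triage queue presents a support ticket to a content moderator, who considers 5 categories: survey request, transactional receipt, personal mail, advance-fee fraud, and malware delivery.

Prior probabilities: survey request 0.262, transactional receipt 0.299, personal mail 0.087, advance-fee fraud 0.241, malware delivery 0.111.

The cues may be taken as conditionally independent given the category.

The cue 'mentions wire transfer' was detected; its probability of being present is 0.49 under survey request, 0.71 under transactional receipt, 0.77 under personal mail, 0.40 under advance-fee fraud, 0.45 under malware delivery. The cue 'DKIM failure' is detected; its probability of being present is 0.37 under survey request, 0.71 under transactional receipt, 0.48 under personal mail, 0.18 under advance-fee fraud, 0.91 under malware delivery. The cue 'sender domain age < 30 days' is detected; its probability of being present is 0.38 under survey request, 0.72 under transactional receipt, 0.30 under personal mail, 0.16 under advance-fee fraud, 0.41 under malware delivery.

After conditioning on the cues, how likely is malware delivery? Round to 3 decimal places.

By Bayes' rule with conditional independence, the unnormalized weight for each hypothesis is prior × ∏ likelihoods:
  survey request: 0.262 × 0.49 × 0.37 × 0.38 = 0.01805
  transactional receipt: 0.299 × 0.71 × 0.71 × 0.72 = 0.10852
  personal mail: 0.087 × 0.77 × 0.48 × 0.30 = 0.0096466
  advance-fee fraud: 0.241 × 0.40 × 0.18 × 0.16 = 0.0027763
  malware delivery: 0.111 × 0.45 × 0.91 × 0.41 = 0.018636
Normalizing constant Z = 0.01805 + 0.10852 + 0.0096466 + 0.0027763 + 0.018636 = 0.15763.
P(malware delivery | evidence) = 0.018636 / 0.15763 ≈ 0.118.

0.118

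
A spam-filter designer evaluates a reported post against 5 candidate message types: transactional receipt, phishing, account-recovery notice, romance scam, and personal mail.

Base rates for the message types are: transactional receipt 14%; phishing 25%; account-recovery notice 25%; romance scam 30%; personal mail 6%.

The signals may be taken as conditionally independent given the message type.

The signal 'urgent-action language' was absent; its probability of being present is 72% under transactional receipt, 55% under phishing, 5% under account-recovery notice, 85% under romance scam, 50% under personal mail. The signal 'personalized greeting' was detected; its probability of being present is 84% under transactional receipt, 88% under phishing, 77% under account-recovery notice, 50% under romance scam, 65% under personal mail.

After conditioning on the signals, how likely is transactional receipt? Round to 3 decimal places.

For each hypothesis, the unnormalized posterior weight is prior × product of the signal likelihoods (using 1 − P(present | H) for each absent signal):
  transactional receipt: 0.14 × (1 − 0.72) × 0.84 = 0.032928
  phishing: 0.25 × (1 − 0.55) × 0.88 = 0.099
  account-recovery notice: 0.25 × (1 − 0.05) × 0.77 = 0.18287
  romance scam: 0.30 × (1 − 0.85) × 0.50 = 0.0225
  personal mail: 0.06 × (1 − 0.50) × 0.65 = 0.0195
The unnormalized weights sum to 0.3568.
P(transactional receipt | evidence) = 0.032928 / 0.3568 ≈ 0.092.

0.092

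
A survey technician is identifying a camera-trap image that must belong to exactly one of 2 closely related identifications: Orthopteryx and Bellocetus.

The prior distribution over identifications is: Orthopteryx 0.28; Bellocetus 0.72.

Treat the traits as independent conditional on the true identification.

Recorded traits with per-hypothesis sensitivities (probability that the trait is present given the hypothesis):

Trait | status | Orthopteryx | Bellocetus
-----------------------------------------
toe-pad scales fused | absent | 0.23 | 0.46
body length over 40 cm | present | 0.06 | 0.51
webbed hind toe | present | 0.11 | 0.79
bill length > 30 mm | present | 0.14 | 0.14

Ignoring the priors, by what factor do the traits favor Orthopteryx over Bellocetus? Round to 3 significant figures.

Joint likelihood of the trait pattern under each hypothesis (using 1 − P(present | H) for each absent trait):
  Orthopteryx: (1 − 0.23) × 0.06 × 0.11 × 0.14 = 0.00071148
  Bellocetus: (1 − 0.46) × 0.51 × 0.79 × 0.14 = 0.030459
Bayes factor = 0.00071148 / 0.030459 ≈ 0.0234

0.0234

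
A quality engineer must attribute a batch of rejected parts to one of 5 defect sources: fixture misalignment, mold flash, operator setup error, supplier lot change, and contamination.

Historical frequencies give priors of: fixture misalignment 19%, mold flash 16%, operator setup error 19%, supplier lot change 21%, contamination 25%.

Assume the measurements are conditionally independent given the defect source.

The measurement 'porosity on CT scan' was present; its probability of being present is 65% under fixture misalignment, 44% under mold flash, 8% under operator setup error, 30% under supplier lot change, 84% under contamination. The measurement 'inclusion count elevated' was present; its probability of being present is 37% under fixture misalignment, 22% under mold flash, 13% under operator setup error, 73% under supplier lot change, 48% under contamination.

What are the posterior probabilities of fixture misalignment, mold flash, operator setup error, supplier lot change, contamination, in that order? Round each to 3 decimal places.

By Bayes' rule with conditional independence, the unnormalized weight for each hypothesis is prior × ∏ likelihoods:
  fixture misalignment: 0.19 × 0.65 × 0.37 = 0.045695
  mold flash: 0.16 × 0.44 × 0.22 = 0.015488
  operator setup error: 0.19 × 0.08 × 0.13 = 0.001976
  supplier lot change: 0.21 × 0.30 × 0.73 = 0.04599
  contamination: 0.25 × 0.84 × 0.48 = 0.1008
Normalizing constant Z = 0.045695 + 0.015488 + 0.001976 + 0.04599 + 0.1008 = 0.20995.
P(fixture misalignment | evidence) = 0.045695 / 0.20995 ≈ 0.218
P(mold flash | evidence) = 0.015488 / 0.20995 ≈ 0.074
P(operator setup error | evidence) = 0.001976 / 0.20995 ≈ 0.009
P(supplier lot change | evidence) = 0.04599 / 0.20995 ≈ 0.219
P(contamination | evidence) = 0.1008 / 0.20995 ≈ 0.480

0.218, 0.074, 0.009, 0.219, 0.480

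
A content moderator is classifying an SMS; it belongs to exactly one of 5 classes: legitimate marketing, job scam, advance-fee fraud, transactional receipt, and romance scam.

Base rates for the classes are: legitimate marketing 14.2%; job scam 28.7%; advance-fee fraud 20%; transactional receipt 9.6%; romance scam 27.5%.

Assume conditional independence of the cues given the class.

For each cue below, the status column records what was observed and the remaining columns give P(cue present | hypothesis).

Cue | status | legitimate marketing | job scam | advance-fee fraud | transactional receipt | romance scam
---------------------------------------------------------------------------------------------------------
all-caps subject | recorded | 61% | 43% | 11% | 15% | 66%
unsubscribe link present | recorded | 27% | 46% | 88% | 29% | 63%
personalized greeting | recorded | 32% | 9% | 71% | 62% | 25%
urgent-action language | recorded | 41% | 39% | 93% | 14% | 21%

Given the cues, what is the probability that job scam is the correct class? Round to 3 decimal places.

0.082

By Bayes' rule with conditional independence, the unnormalized weight for each hypothesis is prior × ∏ likelihoods:
  legitimate marketing: 0.142 × 0.61 × 0.27 × 0.32 × 0.41 = 0.0030684
  job scam: 0.287 × 0.43 × 0.46 × 0.09 × 0.39 = 0.0019926
  advance-fee fraud: 0.200 × 0.11 × 0.88 × 0.71 × 0.93 = 0.012783
  transactional receipt: 0.096 × 0.15 × 0.29 × 0.62 × 0.14 = 0.00036248
  romance scam: 0.275 × 0.66 × 0.63 × 0.25 × 0.21 = 0.0060031
The unnormalized weights sum to 0.02421.
P(job scam | evidence) = 0.0019926 / 0.02421 ≈ 0.082.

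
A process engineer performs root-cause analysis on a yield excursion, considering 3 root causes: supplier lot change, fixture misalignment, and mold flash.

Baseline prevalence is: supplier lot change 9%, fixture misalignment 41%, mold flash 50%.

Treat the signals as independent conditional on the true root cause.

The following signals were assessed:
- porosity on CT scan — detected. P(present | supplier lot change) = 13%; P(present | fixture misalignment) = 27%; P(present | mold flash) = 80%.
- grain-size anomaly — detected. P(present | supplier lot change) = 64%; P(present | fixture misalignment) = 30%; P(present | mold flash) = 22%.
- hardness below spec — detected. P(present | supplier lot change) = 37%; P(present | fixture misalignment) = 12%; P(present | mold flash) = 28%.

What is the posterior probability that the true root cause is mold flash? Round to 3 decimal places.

0.785

By Bayes' rule with conditional independence, the unnormalized weight for each hypothesis is prior × ∏ likelihoods:
  supplier lot change: 0.09 × 0.13 × 0.64 × 0.37 = 0.0027706
  fixture misalignment: 0.41 × 0.27 × 0.30 × 0.12 = 0.0039852
  mold flash: 0.50 × 0.80 × 0.22 × 0.28 = 0.02464
The unnormalized weights sum to 0.031396.
P(mold flash | evidence) = 0.02464 / 0.031396 ≈ 0.785.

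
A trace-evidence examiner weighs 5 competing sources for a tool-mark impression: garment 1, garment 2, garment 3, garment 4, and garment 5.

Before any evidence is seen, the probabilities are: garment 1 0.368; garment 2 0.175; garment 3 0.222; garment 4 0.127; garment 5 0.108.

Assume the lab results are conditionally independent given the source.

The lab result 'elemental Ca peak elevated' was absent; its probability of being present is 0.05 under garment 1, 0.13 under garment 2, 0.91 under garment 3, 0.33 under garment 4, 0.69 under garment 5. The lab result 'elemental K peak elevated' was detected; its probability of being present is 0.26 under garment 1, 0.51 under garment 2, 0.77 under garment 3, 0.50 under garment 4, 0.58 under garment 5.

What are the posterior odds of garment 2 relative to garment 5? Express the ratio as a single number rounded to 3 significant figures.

Posterior odds equal prior odds times the likelihood ratio; only the two competing hypotheses matter (using 1 − P(present | H) for each absent lab result).
  garment 2: 0.175 × (1 − 0.13) × 0.51 = 0.077647
  garment 5: 0.108 × (1 − 0.69) × 0.58 = 0.019418
Posterior odds = 0.077647 / 0.019418 ≈ 4.00.

4.00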